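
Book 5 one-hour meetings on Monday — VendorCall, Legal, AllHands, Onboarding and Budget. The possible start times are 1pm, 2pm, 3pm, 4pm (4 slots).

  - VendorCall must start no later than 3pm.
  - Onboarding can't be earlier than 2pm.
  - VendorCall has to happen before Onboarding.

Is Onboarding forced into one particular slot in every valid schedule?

Onboarding can be 2pm (e.g. AllHands=1pm, Onboarding=2pm, VendorCall=1pm, Budget=1pm, Legal=1pm) or 3pm (e.g. Budget -> 1pm, Onboarding -> 3pm, AllHands -> 1pm, Legal -> 1pm, VendorCall -> 1pm).

No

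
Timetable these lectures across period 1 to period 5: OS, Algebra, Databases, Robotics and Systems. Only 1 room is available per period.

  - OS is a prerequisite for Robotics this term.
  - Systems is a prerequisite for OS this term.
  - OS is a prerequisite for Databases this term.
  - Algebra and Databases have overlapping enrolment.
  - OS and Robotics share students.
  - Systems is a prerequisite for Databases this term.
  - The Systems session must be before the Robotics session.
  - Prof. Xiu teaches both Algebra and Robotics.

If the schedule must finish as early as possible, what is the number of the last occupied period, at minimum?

5

The precedence chain requires at least 3 distinct periods.
With at most 1 per period and 5 lectures, at least 5 periods are needed.
5 works (last occupied period: period 5): for example Algebra=period 5, Robotics=period 4, OS=period 2, Databases=period 3, Systems=period 1.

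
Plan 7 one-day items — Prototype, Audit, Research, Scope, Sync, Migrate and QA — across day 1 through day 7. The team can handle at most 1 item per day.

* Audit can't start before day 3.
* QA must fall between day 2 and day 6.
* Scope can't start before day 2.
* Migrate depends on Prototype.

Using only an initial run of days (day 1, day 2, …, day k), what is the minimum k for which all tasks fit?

The precedence chain requires at least 2 distinct days.
With at most 1 per day and 7 tasks, at least 7 days are needed.
Audit can't be placed before day 3, so the schedule must run through at least day 3.
7 works (last occupied day: day 7): for example Sync in day 7; Scope in day 4; Migrate in day 5; Prototype in day 1; QA in day 2; Research in day 6; Audit in day 3.

7 days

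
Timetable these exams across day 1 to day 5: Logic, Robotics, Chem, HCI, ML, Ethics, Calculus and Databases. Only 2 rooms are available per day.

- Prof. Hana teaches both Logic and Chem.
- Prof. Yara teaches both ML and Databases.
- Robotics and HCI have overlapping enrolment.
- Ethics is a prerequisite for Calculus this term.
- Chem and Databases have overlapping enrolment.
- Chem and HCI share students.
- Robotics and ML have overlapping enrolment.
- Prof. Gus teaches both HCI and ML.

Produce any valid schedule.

HCI -> day 4, Chem -> day 3, Logic -> day 1, Calculus -> day 2, Databases -> day 4, ML -> day 3, Robotics -> day 2, Ethics -> day 1

Checking: Ethics(day 1) before Calculus(day 2); ML(day 3) != Databases(day 4); HCI(day 4) != ML(day 3); Robotics(day 2) != HCI(day 4); Chem(day 3) != HCI(day 4); Chem(day 3) != Databases(day 4); Robotics(day 2) != ML(day 3); Logic(day 1) != Chem(day 3); max 2 per day (cap 2).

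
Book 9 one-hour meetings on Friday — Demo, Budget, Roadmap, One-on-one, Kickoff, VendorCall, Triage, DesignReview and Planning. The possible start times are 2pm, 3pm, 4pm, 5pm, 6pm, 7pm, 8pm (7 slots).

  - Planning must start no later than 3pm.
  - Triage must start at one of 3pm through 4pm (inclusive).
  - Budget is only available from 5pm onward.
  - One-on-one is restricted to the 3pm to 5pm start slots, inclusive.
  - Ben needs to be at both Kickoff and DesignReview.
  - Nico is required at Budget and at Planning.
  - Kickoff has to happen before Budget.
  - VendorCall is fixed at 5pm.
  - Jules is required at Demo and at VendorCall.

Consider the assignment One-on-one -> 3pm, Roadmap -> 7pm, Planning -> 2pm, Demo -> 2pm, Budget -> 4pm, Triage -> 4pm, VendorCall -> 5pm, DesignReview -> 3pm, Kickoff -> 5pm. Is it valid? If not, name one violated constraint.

No — it violates: Budget is only available from 5pm onward

Planning must start no later than 3pm — holds.
Ben needs to be at both Kickoff and DesignReview — holds.
One-on-one is restricted to the 3pm to 5pm start slots, inclusive — holds.
Triage must start at one of 3pm through 4pm (inclusive) — holds.
Kickoff has to happen before Budget — violated.
Nico is required at Budget and at Planning — holds.
Budget is only available from 5pm onward — violated.
VendorCall is fixed at 5pm — holds.
Jules is required at Demo and at VendorCall — holds.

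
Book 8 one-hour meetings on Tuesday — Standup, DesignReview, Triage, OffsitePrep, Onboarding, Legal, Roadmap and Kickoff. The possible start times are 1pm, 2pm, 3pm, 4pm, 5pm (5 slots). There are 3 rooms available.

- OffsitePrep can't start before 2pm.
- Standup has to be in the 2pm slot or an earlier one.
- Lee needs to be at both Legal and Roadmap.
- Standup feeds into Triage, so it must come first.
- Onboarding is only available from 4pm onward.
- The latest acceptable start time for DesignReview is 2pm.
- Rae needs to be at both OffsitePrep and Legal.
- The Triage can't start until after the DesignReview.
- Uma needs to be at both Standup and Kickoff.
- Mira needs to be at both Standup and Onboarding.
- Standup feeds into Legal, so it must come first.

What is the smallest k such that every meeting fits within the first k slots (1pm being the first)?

4

The precedence chain requires at least 2 distinct slots.
With at most 3 per slot and 8 meetings, at least 3 slots are needed.
Onboarding can't be placed before 4pm — that is slot 4 counting from 1pm — so the schedule must run through at least 4 slots.
4 works (last occupied slot: 4pm): for example Onboarding -> 4pm, DesignReview -> 1pm, Roadmap -> 1pm, OffsitePrep -> 2pm, Standup -> 1pm, Kickoff -> 2pm, Legal -> 3pm, Triage -> 2pm.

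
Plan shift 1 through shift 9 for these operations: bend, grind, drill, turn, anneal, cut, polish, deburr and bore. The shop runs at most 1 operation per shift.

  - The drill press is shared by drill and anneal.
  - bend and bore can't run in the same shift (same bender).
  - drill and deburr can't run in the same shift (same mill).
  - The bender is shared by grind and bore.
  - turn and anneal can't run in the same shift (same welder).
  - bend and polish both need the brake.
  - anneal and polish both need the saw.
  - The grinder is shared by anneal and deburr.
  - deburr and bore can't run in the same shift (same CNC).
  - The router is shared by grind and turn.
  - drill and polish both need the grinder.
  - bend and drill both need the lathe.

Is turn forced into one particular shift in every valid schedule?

No

turn can be shift 1 (e.g. cut -> shift 6, bend -> shift 2, turn -> shift 1, grind -> shift 3, anneal -> shift 5, polish -> shift 7, bore -> shift 9, drill -> shift 4, deburr -> shift 8) or shift 2 (e.g. bend=shift 1, cut=shift 6, polish=shift 7, bore=shift 9, deburr=shift 8, grind=shift 3, anneal=shift 5, drill=shift 4, turn=shift 2).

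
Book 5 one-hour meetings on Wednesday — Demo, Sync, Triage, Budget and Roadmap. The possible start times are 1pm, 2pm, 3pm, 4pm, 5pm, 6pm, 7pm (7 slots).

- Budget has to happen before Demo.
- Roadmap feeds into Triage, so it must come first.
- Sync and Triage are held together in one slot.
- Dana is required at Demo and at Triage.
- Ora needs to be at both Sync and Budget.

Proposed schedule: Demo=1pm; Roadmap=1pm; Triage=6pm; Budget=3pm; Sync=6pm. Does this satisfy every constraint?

Dana is required at Demo and at Triage — holds.
Budget has to happen before Demo — violated.
Roadmap feeds into Triage, so it must come first — holds.
Ora needs to be at both Sync and Budget — holds.
Sync and Triage are held together in one slot — holds.

No — it violates: Budget has to happen before Demo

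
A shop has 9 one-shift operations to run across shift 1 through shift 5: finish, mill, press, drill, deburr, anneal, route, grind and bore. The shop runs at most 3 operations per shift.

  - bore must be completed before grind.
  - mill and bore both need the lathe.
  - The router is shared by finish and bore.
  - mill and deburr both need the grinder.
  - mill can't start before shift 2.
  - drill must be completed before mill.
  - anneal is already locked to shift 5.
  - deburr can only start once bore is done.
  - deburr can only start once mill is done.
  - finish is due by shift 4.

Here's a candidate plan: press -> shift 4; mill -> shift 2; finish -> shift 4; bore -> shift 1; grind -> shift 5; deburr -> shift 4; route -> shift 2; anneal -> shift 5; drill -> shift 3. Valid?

Invalid. drill must be completed before mill.

mill and bore both need the lathe — holds.
anneal is already locked to shift 5 — holds.
finish is due by shift 4 — holds.
drill must be completed before mill — violated.
deburr can only start once bore is done — holds.
The shop runs at most 3 operations per shift — holds.
The router is shared by finish and bore — holds.
mill and deburr both need the grinder — holds.
deburr can only start once mill is done — holds.
bore must be completed before grind — holds.
mill can't start before shift 2 — holds.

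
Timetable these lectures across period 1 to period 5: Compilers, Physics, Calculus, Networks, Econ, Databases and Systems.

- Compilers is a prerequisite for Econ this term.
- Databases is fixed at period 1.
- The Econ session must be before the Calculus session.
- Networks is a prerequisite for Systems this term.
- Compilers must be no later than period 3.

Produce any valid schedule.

Compilers -> period 1, Databases -> period 1, Physics -> period 1, Networks -> period 1, Econ -> period 2, Calculus -> period 3, Systems -> period 2

Checking: Econ(period 2) before Calculus(period 3); Networks(period 1) before Systems(period 2); Compilers(period 1) before Econ(period 2); Databases=period 1 in [period 1,period 1]; Compilers=period 1 in [period 1,period 3].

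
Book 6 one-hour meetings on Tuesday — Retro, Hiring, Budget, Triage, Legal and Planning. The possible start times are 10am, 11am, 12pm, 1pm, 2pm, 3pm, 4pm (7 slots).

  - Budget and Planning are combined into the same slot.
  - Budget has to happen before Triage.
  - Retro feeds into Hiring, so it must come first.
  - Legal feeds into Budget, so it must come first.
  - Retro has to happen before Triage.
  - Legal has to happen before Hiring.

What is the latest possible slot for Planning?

3pm

Planning must be in the same slot as Budget, which can't be before 11am, so Planning is at least 11am; Planning must be in the same slot as Budget, which can't be after 3pm, so Planning is at most 3pm.
Planning at 3pm is achievable: Legal in 10am; Triage in 4pm; Budget in 3pm; Planning in 3pm; Hiring in 11am; Retro in 10am.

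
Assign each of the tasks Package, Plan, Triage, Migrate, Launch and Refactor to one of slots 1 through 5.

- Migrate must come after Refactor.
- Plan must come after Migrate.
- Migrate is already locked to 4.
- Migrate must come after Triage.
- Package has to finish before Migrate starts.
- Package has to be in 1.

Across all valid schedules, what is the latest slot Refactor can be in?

Downstream work caps Refactor at 3.
Refactor at 3 is achievable: Plan in 5; Triage in 1; Migrate in 4; Launch in 1; Package in 1; Refactor in 3.

3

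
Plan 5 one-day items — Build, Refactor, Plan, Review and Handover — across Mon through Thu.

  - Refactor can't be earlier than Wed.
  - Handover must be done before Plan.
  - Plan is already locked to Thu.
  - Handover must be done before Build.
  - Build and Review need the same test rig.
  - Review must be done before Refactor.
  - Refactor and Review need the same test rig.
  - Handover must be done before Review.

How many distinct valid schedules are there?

7

Splitting on Build: it can be Tue (1), Wed (2), Thu (4). Listing each branch's schedules as (Refactor, Plan, Review, Handover):
Build=Tue: (Thu,Thu,Wed,Mon) — 1.
Build=Wed: (Wed,Thu,Tue,Mon) (Thu,Thu,Tue,Mon) — 2.
Build=Thu: (Wed,Thu,Tue,Mon) (Thu,Thu,Tue,Mon) (Thu,Thu,Wed,Mon) (Thu,Thu,Wed,Tue) — 4.
Summing: 1 + 2 + 4 = 7.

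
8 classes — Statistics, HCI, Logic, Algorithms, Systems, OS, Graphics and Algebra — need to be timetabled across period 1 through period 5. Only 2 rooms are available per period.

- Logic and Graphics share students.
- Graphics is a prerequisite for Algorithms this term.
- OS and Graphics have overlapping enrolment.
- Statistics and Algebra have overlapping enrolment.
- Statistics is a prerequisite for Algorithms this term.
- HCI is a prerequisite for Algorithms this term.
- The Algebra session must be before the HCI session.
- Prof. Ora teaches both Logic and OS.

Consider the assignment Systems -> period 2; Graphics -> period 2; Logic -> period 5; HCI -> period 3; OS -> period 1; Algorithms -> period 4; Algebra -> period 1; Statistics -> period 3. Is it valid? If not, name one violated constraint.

Valid

OS and Graphics have overlapping enrolment — holds.
Only 2 rooms are available per period — holds.
Statistics is a prerequisite for Algorithms this term — holds.
The Algebra session must be before the HCI session — holds.
HCI is a prerequisite for Algorithms this term — holds.
Graphics is a prerequisite for Algorithms this term — holds.
Logic and Graphics share students — holds.
Statistics and Algebra have overlapping enrolment — holds.
Prof. Ora teaches both Logic and OS — holds.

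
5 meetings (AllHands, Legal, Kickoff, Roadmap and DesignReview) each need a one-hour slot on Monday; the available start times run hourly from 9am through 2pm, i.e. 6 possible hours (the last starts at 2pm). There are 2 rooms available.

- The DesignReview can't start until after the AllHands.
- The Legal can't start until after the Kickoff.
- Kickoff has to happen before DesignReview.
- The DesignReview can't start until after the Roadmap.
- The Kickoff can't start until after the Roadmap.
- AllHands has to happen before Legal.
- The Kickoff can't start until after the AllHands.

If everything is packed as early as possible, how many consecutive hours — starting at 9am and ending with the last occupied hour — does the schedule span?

3 hours

The precedence chain requires at least 3 distinct hours.
With at most 2 per hour and 5 meetings, at least 3 hours are needed.
3 works (last occupied hour: 11am): for example DesignReview in 11am; Roadmap in 9am; Legal in 11am; Kickoff in 10am; AllHands in 9am.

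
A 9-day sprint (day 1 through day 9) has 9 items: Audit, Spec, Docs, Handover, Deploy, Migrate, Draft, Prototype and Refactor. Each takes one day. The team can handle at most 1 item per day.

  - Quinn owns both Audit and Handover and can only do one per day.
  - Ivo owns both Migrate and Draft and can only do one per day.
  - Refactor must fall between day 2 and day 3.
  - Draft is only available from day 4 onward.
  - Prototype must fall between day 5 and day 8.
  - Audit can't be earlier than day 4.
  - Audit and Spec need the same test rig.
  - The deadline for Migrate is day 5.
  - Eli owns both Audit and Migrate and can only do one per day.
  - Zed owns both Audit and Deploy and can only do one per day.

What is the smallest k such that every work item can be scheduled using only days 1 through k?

9 days

With at most 1 per day and 9 work items, at least 9 days are needed.
Prototype can't be placed before day 5, so the schedule must run through at least day 5.
9 works (last occupied day: day 9): for example Deploy=day 9; Migrate=day 1; Spec=day 3; Refactor=day 2; Prototype=day 5; Draft=day 6; Handover=day 8; Audit=day 4; Docs=day 7.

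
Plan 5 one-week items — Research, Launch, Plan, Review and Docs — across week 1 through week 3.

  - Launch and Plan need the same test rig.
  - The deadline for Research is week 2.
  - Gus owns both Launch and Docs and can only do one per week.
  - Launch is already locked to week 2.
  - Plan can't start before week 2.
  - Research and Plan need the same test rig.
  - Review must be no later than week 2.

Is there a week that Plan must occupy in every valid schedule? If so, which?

week 3

Plan's window is week 2–week 3.
Launch is fixed at week 2, and Plan can't share a week with Launch.
So Plan must be week 3.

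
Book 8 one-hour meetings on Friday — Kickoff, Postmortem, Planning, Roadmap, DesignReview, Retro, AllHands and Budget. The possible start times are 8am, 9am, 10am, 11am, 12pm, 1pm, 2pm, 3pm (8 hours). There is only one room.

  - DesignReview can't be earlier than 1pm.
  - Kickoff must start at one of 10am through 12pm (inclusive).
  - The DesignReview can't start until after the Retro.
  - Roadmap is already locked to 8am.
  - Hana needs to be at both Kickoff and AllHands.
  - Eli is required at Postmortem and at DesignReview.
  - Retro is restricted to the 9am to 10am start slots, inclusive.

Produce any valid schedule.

Postmortem=11am, DesignReview=1pm, Kickoff=10am, Retro=9am, Roadmap=8am, AllHands=2pm, Planning=12pm, Budget=3pm

Checking: Retro(9am) before DesignReview(1pm); Postmortem(11am) != DesignReview(1pm); Kickoff(10am) != AllHands(2pm); DesignReview=1pm in [1pm,3pm]; Kickoff=10am in [10am,12pm]; Roadmap=8am in [8am,8am]; Retro=9am in [9am,10am]; max 1 per hour (cap 1).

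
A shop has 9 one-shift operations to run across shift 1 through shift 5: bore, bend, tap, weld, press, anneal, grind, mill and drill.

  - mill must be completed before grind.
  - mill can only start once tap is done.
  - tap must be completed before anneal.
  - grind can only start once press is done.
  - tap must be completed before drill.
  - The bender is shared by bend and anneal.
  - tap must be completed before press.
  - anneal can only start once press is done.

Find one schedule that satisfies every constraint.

bend in shift 1; weld in shift 1; anneal in shift 3; grind in shift 3; press in shift 2; mill in shift 2; bore in shift 1; drill in shift 2; tap in shift 1

Checking: mill(shift 2) before grind(shift 3); tap(shift 1) before mill(shift 2); tap(shift 1) before drill(shift 2); press(shift 2) before grind(shift 3); tap(shift 1) before press(shift 2); tap(shift 1) before anneal(shift 3); press(shift 2) before anneal(shift 3); bend(shift 1) != anneal(shift 3).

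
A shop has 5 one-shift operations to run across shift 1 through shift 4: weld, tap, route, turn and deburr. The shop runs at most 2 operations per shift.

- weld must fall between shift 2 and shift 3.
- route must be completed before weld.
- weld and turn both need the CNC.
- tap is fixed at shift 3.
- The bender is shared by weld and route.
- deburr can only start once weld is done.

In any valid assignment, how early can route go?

shift 1

Downstream work caps route at shift 2.
route at shift 1 is achievable: weld=shift 2, deburr=shift 3, tap=shift 3, turn=shift 1, route=shift 1.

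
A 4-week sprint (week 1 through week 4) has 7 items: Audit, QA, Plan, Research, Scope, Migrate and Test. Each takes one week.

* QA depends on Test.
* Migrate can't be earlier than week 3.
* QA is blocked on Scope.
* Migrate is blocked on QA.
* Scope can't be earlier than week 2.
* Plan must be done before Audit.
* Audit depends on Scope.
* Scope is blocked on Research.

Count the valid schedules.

Splitting on Audit: it can be week 3 (4), week 4 (6). Listing each branch's schedules as (QA, Plan, Research, Scope, Migrate, Test) by week number:
Audit=week 3: (3,1,1,2,4,1) (3,1,1,2,4,2) (3,2,1,2,4,1) (3,2,1,2,4,2) — 4.
Audit=week 4: (3,1,1,2,4,1) (3,1,1,2,4,2) (3,2,1,2,4,1) (3,2,1,2,4,2) (3,3,1,2,4,1) (3,3,1,2,4,2) — 6.
Summing: 4 + 6 = 10.

10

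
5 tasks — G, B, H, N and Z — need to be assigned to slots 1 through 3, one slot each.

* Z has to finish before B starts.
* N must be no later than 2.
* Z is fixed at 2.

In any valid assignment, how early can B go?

Precedence pushes B to at least 3.
B at 3 is achievable: B in 3; N in 1; G in 1; H in 1; Z in 2.

3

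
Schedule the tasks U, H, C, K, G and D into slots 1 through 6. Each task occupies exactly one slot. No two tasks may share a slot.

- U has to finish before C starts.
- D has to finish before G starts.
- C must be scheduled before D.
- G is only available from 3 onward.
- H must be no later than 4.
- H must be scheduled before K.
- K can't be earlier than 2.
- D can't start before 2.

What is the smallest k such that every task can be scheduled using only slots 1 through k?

The precedence chain requires at least 4 distinct slots.
With at most 1 per slot and 6 tasks, at least 6 slots are needed.
6 works (last occupied slot: 6): for example U in 2, C in 3, H in 1, G in 5, K in 6, D in 4.

6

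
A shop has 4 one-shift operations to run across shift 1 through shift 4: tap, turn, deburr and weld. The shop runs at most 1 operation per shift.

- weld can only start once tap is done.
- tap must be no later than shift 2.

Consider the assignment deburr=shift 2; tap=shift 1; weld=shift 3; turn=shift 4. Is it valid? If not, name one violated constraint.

Yes

weld can only start once tap is done — holds.
tap must be no later than shift 2 — holds.
The shop runs at most 1 operation per shift — holds.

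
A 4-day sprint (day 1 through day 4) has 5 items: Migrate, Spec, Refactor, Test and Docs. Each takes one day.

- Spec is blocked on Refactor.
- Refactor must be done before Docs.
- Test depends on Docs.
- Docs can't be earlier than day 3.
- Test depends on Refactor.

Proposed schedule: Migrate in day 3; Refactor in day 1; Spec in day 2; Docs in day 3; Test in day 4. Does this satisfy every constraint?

Refactor must be done before Docs — holds.
Test depends on Docs — holds.
Test depends on Refactor — holds.
Docs can't be earlier than day 3 — holds.
Spec is blocked on Refactor — holds.

Yes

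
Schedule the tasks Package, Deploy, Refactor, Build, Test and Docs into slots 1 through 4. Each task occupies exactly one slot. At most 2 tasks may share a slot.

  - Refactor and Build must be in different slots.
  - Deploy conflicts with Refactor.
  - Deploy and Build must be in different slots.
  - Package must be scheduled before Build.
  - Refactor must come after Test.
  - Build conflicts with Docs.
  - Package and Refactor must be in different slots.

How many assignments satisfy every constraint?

60

Splitting on Package: it can be 1 (39), 2 (17), 3 (4). Listing each branch's schedules as (Deploy, Refactor, Build, Test, Docs):
Package=1: (1,3,2,2,3) (1,3,2,2,4) (1,3,4,2,2) (1,3,4,2,3) (1,4,2,2,3) (1,4,2,2,4) (1,4,2,3,3) (1,4,2,3,4) (1,4,3,2,2) (1,4,3,2,4) (1,4,3,3,2) (1,4,3,3,4) (2,3,4,1,2) (2,3,4,1,3) (2,3,4,2,1) (2,3,4,2,3) (2,4,3,1,2) (2,4,3,1,4) (2,4,3,2,1) (2,4,3,2,4) (2,4,3,3,1) (2,4,3,3,2) (2,4,3,3,4) (3,2,4,1,2) (3,2,4,1,3) (3,4,2,1,3) (3,4,2,1,4) (3,4,2,2,1) (3,4,2,2,3) (3,4,2,2,4) (3,4,2,3,1) (3,4,2,3,4) (4,2,3,1,2) (4,2,3,1,4) (4,3,2,1,3) (4,3,2,1,4) (4,3,2,2,1) (4,3,2,2,3) (4,3,2,2,4) — 39.
Package=2: (1,3,4,1,2) (1,3,4,1,3) (1,3,4,2,1) (1,3,4,2,3) (1,4,3,1,2) (1,4,3,1,4) (1,4,3,2,1) (1,4,3,2,4) (1,4,3,3,1) (1,4,3,3,2) (1,4,3,3,4) (2,3,4,1,1) (2,3,4,1,3) (2,4,3,1,1) (2,4,3,1,4) (2,4,3,3,1) (2,4,3,3,4) — 17.
Package=3: (1,2,4,1,2) (1,2,4,1,3) (3,2,4,1,1) (3,2,4,1,2) — 4.
Summing: 39 + 17 + 4 = 60.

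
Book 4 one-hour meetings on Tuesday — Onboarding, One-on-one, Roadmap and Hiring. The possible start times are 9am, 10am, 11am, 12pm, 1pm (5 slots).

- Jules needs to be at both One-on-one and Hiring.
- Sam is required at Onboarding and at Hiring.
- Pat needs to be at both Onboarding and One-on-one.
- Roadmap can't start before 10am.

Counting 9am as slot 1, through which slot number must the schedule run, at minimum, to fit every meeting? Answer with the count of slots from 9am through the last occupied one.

3

Roadmap can't be placed before 10am — that is slot 2 counting from 9am — so the schedule must run through at least 2 slots.
Could 2 slots be enough, i.e. nothing placed later than 10am? No: Onboarding, One-on-one and Hiring must all be in different slots (Onboarding/One-on-one can't share; Onboarding/Hiring can't share; One-on-one/Hiring can't share), but only 2 slots are available: 3 meetings can't fit in 2 distinct slots.
So 2 slots is not enough.
3 works (last occupied slot: 11am): for example Roadmap in 10am; Onboarding in 9am; One-on-one in 10am; Hiring in 11am.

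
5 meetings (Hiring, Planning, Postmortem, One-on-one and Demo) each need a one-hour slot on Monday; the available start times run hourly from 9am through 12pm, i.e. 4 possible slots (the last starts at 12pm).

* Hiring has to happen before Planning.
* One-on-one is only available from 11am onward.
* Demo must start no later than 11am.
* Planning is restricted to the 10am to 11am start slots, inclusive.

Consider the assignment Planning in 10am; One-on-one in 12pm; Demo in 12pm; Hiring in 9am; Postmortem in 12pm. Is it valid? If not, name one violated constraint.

No. Demo must start no later than 11am is not satisfied.

Hiring has to happen before Planning — holds.
One-on-one is only available from 11am onward — holds.
Planning is restricted to the 10am to 11am start slots, inclusive — holds.
Demo must start no later than 11am — violated.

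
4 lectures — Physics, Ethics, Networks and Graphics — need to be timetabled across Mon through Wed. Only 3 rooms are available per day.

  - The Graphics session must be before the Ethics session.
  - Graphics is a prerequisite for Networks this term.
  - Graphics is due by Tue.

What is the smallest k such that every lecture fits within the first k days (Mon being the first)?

The precedence chain requires at least 2 distinct days.
With at most 3 per day and 4 lectures, at least 2 days are needed.
2 works (last occupied day: Tue): for example Graphics=Mon; Networks=Tue; Physics=Mon; Ethics=Tue.

2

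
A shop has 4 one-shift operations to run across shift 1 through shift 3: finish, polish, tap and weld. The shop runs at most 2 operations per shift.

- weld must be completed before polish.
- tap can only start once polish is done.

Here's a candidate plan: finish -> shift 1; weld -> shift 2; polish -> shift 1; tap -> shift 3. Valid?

No — it violates: weld must be completed before polish

tap can only start once polish is done — holds.
The shop runs at most 2 operations per shift — holds.
weld must be completed before polish — violated.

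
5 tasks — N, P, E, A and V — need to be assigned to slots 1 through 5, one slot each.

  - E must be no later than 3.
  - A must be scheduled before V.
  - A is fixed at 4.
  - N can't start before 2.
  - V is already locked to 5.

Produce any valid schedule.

P in 1, A in 4, V in 5, N in 2, E in 1

Checking: A(4) before V(5); A=4 in [4,4]; N=2 in [2,5]; V=5 in [5,5]; E=1 in [1,3].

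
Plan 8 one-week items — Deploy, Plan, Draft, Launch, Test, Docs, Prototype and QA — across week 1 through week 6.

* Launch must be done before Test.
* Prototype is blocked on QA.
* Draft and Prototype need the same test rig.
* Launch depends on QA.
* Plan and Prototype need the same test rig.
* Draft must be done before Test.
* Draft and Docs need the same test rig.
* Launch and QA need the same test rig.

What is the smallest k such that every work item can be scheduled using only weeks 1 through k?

3

The precedence chain requires at least 3 distinct weeks.
3 works (last occupied week: week 3): for example Test -> week 3, Plan -> week 1, QA -> week 1, Deploy -> week 1, Draft -> week 1, Launch -> week 2, Docs -> week 2, Prototype -> week 2.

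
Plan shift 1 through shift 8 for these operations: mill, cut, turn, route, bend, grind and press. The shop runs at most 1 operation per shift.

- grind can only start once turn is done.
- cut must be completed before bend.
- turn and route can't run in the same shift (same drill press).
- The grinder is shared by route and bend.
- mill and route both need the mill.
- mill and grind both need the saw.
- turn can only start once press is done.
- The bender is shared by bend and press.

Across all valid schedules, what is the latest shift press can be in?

Downstream work caps press at shift 6.
press at shift 6 is achievable: bend -> shift 2; press -> shift 6; mill -> shift 3; cut -> shift 1; grind -> shift 8; route -> shift 4; turn -> shift 7.

shift 6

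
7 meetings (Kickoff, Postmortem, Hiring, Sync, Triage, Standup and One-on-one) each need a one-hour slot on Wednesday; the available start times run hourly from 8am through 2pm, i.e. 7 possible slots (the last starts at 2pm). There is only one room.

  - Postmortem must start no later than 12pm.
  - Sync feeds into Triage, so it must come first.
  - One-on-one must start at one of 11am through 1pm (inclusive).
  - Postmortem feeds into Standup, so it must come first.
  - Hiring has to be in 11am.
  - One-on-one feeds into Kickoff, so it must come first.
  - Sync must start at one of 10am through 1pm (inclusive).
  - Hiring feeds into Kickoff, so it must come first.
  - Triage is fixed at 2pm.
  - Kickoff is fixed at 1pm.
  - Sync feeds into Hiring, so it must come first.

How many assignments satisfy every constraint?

1

Enumerating: Triage=2pm, Sync=10am, Standup=9am, Hiring=11am, One-on-one=12pm, Kickoff=1pm, Postmortem=8am.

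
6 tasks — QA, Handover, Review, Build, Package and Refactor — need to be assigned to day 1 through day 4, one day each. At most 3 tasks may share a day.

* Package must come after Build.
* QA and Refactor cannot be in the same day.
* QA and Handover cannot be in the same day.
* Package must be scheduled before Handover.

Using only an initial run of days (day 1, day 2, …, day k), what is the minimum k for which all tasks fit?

The precedence chain requires at least 3 distinct days.
With at most 3 per day and 6 tasks, at least 2 days are needed.
3 works (last occupied day: day 3): for example QA=day 1, Handover=day 3, Review=day 1, Build=day 1, Refactor=day 2, Package=day 2.

3 days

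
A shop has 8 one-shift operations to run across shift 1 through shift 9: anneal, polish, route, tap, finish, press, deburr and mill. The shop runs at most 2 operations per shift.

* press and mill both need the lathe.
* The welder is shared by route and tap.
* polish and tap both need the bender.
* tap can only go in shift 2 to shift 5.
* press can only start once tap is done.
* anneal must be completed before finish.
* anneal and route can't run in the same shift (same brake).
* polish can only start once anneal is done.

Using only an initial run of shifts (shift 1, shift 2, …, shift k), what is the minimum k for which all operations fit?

The precedence chain requires at least 2 distinct shifts.
With at most 2 per shift and 8 operations, at least 4 shifts are needed.
Propagating the time windows through the other constraints, press can't land before shift 3, so the schedule must run through at least shift 3.
4 works (last occupied shift: shift 4): for example anneal in shift 1; finish in shift 2; polish in shift 3; deburr in shift 1; press in shift 3; route in shift 4; mill in shift 4; tap in shift 2.

4 shifts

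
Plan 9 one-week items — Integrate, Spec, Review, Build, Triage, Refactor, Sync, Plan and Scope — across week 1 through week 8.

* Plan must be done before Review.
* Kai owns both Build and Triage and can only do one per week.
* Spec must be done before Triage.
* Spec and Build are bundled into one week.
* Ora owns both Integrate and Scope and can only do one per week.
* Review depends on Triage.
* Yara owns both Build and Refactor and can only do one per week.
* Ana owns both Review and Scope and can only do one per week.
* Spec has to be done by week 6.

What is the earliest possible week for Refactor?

week 1

Refactor at week 1 is achievable: Plan -> week 1, Review -> week 4, Sync -> week 1, Refactor -> week 1, Scope -> week 2, Integrate -> week 1, Build -> week 2, Triage -> week 3, Spec -> week 2.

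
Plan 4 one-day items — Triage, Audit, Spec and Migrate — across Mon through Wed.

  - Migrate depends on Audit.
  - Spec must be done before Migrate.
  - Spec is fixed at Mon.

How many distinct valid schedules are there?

Splitting on Triage: it can be Mon (3), Tue (3), Wed (3). Listing each branch's schedules as (Audit, Spec, Migrate):
Triage=Mon: (Mon,Mon,Tue) (Mon,Mon,Wed) (Tue,Mon,Wed) — 3.
Triage=Tue: (Mon,Mon,Tue) (Mon,Mon,Wed) (Tue,Mon,Wed) — 3.
Triage=Wed: (Mon,Mon,Tue) (Mon,Mon,Wed) (Tue,Mon,Wed) — 3.
Summing: 3 + 3 + 3 = 9.

9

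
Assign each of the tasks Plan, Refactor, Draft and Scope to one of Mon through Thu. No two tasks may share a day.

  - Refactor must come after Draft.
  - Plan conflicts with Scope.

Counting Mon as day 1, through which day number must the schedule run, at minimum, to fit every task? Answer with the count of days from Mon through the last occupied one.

4

The precedence chain requires at least 2 distinct days.
With at most 1 per day and 4 tasks, at least 4 days are needed.
4 works (last occupied day: Thu): for example Plan -> Wed, Scope -> Thu, Refactor -> Tue, Draft -> Mon.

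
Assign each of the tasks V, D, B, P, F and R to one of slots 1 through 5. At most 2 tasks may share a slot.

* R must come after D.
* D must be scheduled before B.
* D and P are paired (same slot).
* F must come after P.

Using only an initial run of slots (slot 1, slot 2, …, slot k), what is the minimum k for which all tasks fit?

3 slots

The precedence chain requires at least 2 distinct slots.
With at most 2 per slot and 6 tasks, at least 3 slots are needed.
3 works (last occupied slot: 3): for example D -> 1, B -> 2, F -> 2, R -> 3, V -> 3, P -> 1.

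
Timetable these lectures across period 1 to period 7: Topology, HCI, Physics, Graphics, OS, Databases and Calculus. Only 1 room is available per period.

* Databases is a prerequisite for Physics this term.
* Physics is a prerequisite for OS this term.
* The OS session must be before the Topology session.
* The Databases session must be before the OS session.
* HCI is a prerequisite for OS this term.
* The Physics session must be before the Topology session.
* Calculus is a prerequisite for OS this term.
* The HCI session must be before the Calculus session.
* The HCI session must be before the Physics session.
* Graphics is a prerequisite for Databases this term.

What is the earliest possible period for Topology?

period 7

Precedence pushes Topology to at least period 5.
Topology at period 7 is achievable: Databases -> period 3, Graphics -> period 2, Topology -> period 7, HCI -> period 1, Physics -> period 4, Calculus -> period 5, OS -> period 6.
Nothing earlier works — the capacity limit rule out every period before period 7.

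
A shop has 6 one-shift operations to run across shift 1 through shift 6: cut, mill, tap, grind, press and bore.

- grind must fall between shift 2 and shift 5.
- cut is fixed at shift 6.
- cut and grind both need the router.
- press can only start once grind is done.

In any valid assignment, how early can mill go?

shift 1

mill at shift 1 is achievable: mill in shift 1; bore in shift 1; tap in shift 1; grind in shift 2; press in shift 3; cut in shift 6.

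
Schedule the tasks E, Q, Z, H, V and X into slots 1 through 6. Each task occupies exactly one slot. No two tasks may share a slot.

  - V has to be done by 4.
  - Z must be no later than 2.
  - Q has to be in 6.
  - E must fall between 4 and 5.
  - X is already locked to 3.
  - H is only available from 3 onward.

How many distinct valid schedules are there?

Enumerating: E=4; H=5; X=3; Q=6; Z=1; V=2 | X=3; V=1; Q=6; H=5; Z=2; E=4 | Q in 6; X in 3; E in 5; H in 4; Z in 1; V in 2 | V in 1, Z in 2, Q in 6, E in 5, X in 3, H in 4.

4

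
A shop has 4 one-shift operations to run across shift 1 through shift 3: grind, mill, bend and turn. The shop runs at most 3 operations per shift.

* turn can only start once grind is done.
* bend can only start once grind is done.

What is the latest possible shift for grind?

Downstream work caps grind at shift 2.
grind at shift 2 is achievable: grind -> shift 2, bend -> shift 3, mill -> shift 1, turn -> shift 3.

shift 2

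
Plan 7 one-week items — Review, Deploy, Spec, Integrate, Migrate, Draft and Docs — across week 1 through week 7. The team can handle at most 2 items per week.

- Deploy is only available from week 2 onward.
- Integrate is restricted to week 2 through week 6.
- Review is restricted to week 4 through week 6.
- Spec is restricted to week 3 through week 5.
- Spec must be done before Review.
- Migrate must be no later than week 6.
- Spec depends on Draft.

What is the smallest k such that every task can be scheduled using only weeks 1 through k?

4

The precedence chain requires at least 3 distinct weeks.
With at most 2 per week and 7 tasks, at least 4 weeks are needed.
Review can't be placed before week 4, so the schedule must run through at least week 4.
4 works (last occupied week: week 4): for example Docs in week 3; Draft in week 1; Integrate in week 2; Migrate in week 1; Deploy in week 2; Review in week 4; Spec in week 3.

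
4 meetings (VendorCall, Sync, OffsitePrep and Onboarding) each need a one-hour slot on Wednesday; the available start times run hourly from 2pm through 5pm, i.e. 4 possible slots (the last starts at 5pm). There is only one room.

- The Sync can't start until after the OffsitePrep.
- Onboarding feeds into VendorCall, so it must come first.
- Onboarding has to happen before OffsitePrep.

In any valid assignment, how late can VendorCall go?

5pm

Precedence pushes VendorCall to at least 3pm.
VendorCall at 5pm is achievable: OffsitePrep=3pm; Onboarding=2pm; VendorCall=5pm; Sync=4pm.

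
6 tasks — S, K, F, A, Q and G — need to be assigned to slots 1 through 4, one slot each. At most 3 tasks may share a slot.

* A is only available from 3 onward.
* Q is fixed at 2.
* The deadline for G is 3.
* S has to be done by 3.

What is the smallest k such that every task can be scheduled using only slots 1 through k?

With at most 3 per slot and 6 tasks, at least 2 slots are needed.
A can't be placed before 3, so the schedule must run through at least slot 3.
3 works (last occupied slot: 3): for example Q -> 2; S -> 1; F -> 1; A -> 3; K -> 1; G -> 2.

3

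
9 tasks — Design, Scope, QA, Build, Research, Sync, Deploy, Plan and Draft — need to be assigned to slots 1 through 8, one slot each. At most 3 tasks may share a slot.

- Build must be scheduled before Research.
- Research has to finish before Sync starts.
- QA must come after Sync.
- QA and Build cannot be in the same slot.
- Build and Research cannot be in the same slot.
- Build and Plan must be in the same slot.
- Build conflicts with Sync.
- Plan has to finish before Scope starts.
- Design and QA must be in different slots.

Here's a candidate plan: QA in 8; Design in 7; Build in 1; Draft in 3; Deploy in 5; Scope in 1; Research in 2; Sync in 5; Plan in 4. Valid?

Build and Research cannot be in the same slot — holds.
Plan has to finish before Scope starts — violated.
Build must be scheduled before Research — holds.
QA must come after Sync — holds.
At most 3 tasks may share a slot — holds.
Research has to finish before Sync starts — holds.
Build conflicts with Sync — holds.
Design and QA must be in different slots — holds.
Build and Plan must be in the same slot — violated.
QA and Build cannot be in the same slot — holds.

No. Plan has to finish before Scope starts is not satisfied.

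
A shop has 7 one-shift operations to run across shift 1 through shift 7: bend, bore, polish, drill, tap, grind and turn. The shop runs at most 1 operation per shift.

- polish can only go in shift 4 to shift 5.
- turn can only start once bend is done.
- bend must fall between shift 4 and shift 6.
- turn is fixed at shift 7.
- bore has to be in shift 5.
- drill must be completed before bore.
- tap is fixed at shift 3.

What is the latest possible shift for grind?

shift 2

grind at shift 2 is achievable: drill -> shift 1, tap -> shift 3, grind -> shift 2, bore -> shift 5, turn -> shift 7, polish -> shift 4, bend -> shift 6.
Nothing later works — the capacity limit rule out every shift after shift 2.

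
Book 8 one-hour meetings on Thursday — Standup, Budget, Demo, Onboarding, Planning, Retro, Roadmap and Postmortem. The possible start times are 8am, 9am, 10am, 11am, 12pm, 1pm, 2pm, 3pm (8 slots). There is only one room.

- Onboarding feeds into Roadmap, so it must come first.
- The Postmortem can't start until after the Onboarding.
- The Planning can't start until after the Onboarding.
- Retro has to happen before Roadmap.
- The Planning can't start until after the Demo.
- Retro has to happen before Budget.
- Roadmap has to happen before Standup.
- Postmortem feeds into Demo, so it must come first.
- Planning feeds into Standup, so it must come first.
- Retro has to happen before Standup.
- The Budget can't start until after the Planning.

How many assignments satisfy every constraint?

33

Splitting on Standup: it can be 2pm (14), 3pm (19). Listing each branch's schedules as (Budget, Demo, Onboarding, Planning, Retro, Roadmap, Postmortem):
Standup=2pm: (3pm,10am,8am,11am,12pm,1pm,9am) (3pm,10am,8am,12pm,11am,1pm,9am) (3pm,10am,8am,1pm,11am,12pm,9am) (3pm,11am,8am,12pm,9am,1pm,10am) (3pm,11am,8am,12pm,10am,1pm,9am) (3pm,11am,8am,1pm,9am,12pm,10am) (3pm,11am,8am,1pm,10am,12pm,9am) (3pm,11am,9am,12pm,8am,1pm,10am) (3pm,11am,9am,1pm,8am,12pm,10am) (3pm,12pm,8am,1pm,9am,10am,11am) (3pm,12pm,8am,1pm,9am,11am,10am) (3pm,12pm,8am,1pm,10am,11am,9am) (3pm,12pm,9am,1pm,8am,10am,11am) (3pm,12pm,9am,1pm,8am,11am,10am) — 14.
Standup=3pm: (1pm,10am,8am,11am,12pm,2pm,9am) (1pm,10am,8am,12pm,11am,2pm,9am) (1pm,11am,8am,12pm,9am,2pm,10am) (1pm,11am,8am,12pm,10am,2pm,9am) (1pm,11am,9am,12pm,8am,2pm,10am) (2pm,10am,8am,11am,12pm,1pm,9am) (2pm,10am,8am,12pm,11am,1pm,9am) (2pm,10am,8am,1pm,11am,12pm,9am) (2pm,11am,8am,12pm,9am,1pm,10am) (2pm,11am,8am,12pm,10am,1pm,9am) (2pm,11am,8am,1pm,9am,12pm,10am) (2pm,11am,8am,1pm,10am,12pm,9am) (2pm,11am,9am,12pm,8am,1pm,10am) (2pm,11am,9am,1pm,8am,12pm,10am) (2pm,12pm,8am,1pm,9am,10am,11am) (2pm,12pm,8am,1pm,9am,11am,10am) (2pm,12pm,8am,1pm,10am,11am,9am) (2pm,12pm,9am,1pm,8am,10am,11am) (2pm,12pm,9am,1pm,8am,11am,10am) — 19.
Summing: 14 + 19 = 33.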